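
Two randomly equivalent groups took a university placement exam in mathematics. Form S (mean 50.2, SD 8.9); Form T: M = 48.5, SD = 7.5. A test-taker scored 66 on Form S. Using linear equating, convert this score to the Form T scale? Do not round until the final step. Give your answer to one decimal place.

Linear equating: y = (SD_Y/SD_X)(x − M_X) + M_Y
y = (7.5/8.9)(66 − 50.2) + 48.5
y = 0.842697 × 15.8 + 48.5 = 13.3146 + 48.5 = 61.8

61.8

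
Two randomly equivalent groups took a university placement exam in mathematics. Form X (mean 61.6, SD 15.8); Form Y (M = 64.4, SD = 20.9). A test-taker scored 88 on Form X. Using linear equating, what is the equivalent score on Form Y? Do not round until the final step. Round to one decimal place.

99.3

Linear equating: y = (SD_Y/SD_X)(x − M_X) + M_Y
y = (20.9/15.8)(88 − 61.6) + 64.4
y = 1.322785 × 26.4 + 64.4 = 34.9215 + 64.4 = 99.3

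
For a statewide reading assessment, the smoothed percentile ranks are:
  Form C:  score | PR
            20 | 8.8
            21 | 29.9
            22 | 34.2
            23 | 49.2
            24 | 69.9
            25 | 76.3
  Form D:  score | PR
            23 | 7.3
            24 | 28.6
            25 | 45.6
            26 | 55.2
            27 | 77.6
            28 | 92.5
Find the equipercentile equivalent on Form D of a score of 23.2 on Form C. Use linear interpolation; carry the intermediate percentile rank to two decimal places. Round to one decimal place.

25.8

PR of 23.2 on Form C: 49.2 + (23.2 − 23)/(24 − 23) × (69.9 − 49.2) = 53.34
On Form D, PR 53.34 falls between score 25 (PR 45.6) and 26 (PR 55.2).
Interpolate: 25 + (53.34 − 45.6)/(55.2 − 45.6) × (26 − 25) = 25.8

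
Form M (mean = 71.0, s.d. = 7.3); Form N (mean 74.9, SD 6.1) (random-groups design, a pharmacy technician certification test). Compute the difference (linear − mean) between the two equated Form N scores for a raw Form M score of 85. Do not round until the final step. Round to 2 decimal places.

-2.30

Mean-equated: 85 + (74.9 − 71.0) = 88.90
Linear-equated: (6.1/7.3)(85 − 71.0) + 74.9 = 86.599
Difference = 86.599 − 88.90 = -2.30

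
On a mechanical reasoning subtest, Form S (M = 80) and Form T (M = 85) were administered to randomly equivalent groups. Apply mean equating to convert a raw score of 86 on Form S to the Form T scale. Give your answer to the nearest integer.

91

Mean equating: y = x + (M_Y − M_X) = 86 + (85 − 80) = 91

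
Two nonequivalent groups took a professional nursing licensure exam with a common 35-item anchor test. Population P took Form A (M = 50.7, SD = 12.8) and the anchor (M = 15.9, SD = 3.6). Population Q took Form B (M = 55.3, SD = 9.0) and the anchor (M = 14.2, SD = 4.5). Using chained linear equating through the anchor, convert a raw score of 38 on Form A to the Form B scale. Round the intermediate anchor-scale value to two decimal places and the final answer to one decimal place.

Form A → anchor (Population P): v = (3.6/12.8)(38 − 50.7) + 15.9 = 12.33
anchor → Form B (Population Q): y = (9.0/4.5)(12.33 − 14.2) + 55.3 = 51.6

51.6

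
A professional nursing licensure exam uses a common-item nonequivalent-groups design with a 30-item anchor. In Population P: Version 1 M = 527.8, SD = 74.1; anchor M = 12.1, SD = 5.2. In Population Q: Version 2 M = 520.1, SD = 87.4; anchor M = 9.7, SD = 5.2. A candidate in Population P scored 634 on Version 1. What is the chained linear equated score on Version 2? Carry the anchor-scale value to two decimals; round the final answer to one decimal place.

685.7

Version 1 → anchor (Population P): v = (5.2/74.1)(634 − 527.8) + 12.1 = 19.55
anchor → Version 2 (Population Q): y = (87.4/5.2)(19.55 − 9.7) + 520.1 = 685.7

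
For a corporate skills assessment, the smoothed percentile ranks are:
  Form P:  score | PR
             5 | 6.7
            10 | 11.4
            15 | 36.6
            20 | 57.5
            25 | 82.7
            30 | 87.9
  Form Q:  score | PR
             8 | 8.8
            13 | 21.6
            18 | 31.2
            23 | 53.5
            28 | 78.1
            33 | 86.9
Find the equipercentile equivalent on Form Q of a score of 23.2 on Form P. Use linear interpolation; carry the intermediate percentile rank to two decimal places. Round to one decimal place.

27.1

PR of 23.2 on Form P: 57.5 + (23.2 − 20)/(25 − 20) × (82.7 − 57.5) = 73.63
On Form Q, PR 73.63 falls between score 23 (PR 53.5) and 28 (PR 78.1).
Interpolate: 23 + (73.63 − 53.5)/(78.1 − 53.5) × (28 − 23) = 27.1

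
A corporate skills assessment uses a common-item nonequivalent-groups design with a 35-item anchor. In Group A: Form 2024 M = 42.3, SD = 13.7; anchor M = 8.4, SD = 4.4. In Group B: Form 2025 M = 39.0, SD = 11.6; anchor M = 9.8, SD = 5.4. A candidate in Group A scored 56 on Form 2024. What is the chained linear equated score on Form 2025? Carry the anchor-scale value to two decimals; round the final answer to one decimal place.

45.4

Form 2024 → anchor (Group A): v = (4.4/13.7)(56 − 42.3) + 8.4 = 12.80
anchor → Form 2025 (Group B): y = (11.6/5.4)(12.80 − 9.8) + 39.0 = 45.4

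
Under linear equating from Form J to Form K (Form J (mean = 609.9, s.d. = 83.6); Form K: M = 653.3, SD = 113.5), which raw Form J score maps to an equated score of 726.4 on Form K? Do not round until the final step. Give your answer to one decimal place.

663.7

Invert y = (SD_Y/SD_X)(x − M_X) + M_Y:
x = (SD_X/SD_Y)(y − M_Y) + M_X = (83.6/113.5)(726.4 − 653.3) + 609.9
x = 0.736564 × 73.100 + 609.9 = 663.7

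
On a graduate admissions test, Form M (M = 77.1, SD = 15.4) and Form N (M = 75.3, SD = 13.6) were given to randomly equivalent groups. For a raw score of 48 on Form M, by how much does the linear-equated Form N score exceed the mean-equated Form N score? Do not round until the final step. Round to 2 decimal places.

3.40

Mean-equated: 48 + (75.3 − 77.1) = 46.20
Linear-equated: (13.6/15.4)(48 − 77.1) + 75.3 = 49.601
Difference = 49.601 − 46.20 = 3.40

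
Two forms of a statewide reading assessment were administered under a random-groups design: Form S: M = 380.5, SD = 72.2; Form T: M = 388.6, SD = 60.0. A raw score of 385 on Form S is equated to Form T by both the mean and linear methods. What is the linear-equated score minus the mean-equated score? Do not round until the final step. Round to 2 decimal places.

Mean-equated: 385 + (388.6 − 380.5) = 393.10
Linear-equated: (60.0/72.2)(385 − 380.5) + 388.6 = 392.340
Difference = 392.340 − 393.10 = -0.76

-0.76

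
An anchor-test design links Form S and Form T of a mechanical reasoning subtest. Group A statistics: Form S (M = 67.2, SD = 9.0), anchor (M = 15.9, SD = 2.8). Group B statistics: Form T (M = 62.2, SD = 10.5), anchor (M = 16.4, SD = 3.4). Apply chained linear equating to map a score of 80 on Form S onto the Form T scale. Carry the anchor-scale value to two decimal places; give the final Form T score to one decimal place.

72.9

Form S → anchor (Group A): v = (2.8/9.0)(80 − 67.2) + 15.9 = 19.88
anchor → Form T (Group B): y = (10.5/3.4)(19.88 − 16.4) + 62.2 = 72.9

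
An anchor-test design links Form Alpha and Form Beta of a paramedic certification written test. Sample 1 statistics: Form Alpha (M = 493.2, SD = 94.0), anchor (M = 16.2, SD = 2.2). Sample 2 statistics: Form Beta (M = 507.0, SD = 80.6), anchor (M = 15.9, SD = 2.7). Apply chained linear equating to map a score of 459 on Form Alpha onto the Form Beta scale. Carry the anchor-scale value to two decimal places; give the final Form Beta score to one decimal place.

Form Alpha → anchor (Sample 1): v = (2.2/94.0)(459 − 493.2) + 16.2 = 15.40
anchor → Form Beta (Sample 2): y = (80.6/2.7)(15.40 − 15.9) + 507.0 = 492.1

492.1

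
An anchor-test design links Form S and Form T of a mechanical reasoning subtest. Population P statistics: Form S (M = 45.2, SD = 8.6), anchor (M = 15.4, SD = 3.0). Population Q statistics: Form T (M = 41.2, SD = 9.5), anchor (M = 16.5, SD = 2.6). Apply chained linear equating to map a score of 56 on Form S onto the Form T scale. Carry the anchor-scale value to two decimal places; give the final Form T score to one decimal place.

Form S → anchor (Population P): v = (3.0/8.6)(56 − 45.2) + 15.4 = 19.17
anchor → Form T (Population Q): y = (9.5/2.6)(19.17 − 16.5) + 41.2 = 51.0

51.0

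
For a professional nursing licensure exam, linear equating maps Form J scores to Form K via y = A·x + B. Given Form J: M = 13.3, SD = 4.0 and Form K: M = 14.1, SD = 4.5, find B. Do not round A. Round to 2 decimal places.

A = SD_Y / SD_X = 4.5 / 4.0 = 1.125000
B = M_Y − A·M_X = 14.1 − 1.125000 × 13.3 = -0.86

-0.86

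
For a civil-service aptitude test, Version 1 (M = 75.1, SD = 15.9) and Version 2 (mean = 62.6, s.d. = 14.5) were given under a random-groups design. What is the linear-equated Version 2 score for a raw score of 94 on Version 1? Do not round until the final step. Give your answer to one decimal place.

79.8

Linear equating: y = (SD_Y/SD_X)(x − M_X) + M_Y
y = (14.5/15.9)(94 − 75.1) + 62.6
y = 0.911950 × 18.9 + 62.6 = 17.2358 + 62.6 = 79.8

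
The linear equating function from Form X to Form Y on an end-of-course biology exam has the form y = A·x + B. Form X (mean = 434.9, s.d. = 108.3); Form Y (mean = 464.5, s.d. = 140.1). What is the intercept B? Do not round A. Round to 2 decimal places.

-98.10

A = SD_Y / SD_X = 140.1 / 108.3 = 1.293629
B = M_Y − A·M_X = 464.5 − 1.293629 × 434.9 = -98.10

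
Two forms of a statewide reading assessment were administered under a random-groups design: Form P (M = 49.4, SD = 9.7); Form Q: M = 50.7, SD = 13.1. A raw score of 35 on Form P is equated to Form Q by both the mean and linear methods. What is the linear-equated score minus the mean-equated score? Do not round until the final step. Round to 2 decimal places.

Mean-equated: 35 + (50.7 − 49.4) = 36.30
Linear-equated: (13.1/9.7)(35 − 49.4) + 50.7 = 31.253
Difference = 31.253 − 36.30 = -5.05

-5.05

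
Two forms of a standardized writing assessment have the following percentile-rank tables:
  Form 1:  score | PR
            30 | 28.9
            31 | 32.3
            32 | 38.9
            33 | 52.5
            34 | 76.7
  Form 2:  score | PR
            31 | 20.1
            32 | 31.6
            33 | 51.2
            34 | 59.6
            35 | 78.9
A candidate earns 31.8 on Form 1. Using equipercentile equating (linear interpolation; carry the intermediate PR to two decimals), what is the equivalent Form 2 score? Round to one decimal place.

32.3

PR of 31.8 on Form 1: 32.3 + (31.8 − 31)/(32 − 31) × (38.9 − 32.3) = 37.58
On Form 2, PR 37.58 falls between score 32 (PR 31.6) and 33 (PR 51.2).
Interpolate: 32 + (37.58 − 31.6)/(51.2 − 31.6) × (33 − 32) = 32.3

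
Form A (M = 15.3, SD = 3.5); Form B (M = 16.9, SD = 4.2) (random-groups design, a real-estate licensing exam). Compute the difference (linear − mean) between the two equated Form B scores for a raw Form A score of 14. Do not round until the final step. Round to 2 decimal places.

Mean-equated: 14 + (16.9 − 15.3) = 15.60
Linear-equated: (4.2/3.5)(14 − 15.3) + 16.9 = 15.340
Difference = 15.340 − 15.60 = -0.26

-0.26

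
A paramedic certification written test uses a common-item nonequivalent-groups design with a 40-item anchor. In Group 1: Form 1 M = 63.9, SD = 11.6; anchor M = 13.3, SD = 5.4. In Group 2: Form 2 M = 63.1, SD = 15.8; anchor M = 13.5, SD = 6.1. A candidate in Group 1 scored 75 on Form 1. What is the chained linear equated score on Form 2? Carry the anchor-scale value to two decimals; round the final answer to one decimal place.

76.0

Form 1 → anchor (Group 1): v = (5.4/11.6)(75 − 63.9) + 13.3 = 18.47
anchor → Form 2 (Group 2): y = (15.8/6.1)(18.47 − 13.5) + 63.1 = 76.0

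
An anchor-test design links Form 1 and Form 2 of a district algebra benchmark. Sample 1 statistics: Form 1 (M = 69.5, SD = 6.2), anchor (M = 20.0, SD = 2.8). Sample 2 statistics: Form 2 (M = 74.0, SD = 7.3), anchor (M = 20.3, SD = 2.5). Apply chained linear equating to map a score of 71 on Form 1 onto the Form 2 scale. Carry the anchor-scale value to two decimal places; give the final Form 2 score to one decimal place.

75.1

Form 1 → anchor (Sample 1): v = (2.8/6.2)(71 − 69.5) + 20.0 = 20.68
anchor → Form 2 (Sample 2): y = (7.3/2.5)(20.68 − 20.3) + 74.0 = 75.1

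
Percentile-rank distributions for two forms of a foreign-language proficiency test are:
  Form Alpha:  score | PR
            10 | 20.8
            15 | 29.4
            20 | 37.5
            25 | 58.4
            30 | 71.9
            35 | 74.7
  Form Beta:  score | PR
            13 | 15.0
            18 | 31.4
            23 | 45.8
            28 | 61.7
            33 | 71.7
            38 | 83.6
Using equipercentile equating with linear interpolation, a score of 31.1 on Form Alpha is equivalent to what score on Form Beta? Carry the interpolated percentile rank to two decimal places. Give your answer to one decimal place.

PR of 31.1 on Form Alpha: 71.9 + (31.1 − 30)/(35 − 30) × (74.7 − 71.9) = 72.52
On Form Beta, PR 72.52 falls between score 33 (PR 71.7) and 38 (PR 83.6).
Interpolate: 33 + (72.52 − 71.7)/(83.6 − 71.7) × (38 − 33) = 33.3

33.3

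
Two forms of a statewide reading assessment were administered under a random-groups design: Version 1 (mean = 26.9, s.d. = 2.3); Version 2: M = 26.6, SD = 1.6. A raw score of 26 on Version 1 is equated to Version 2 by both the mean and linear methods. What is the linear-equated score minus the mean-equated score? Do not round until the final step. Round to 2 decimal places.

0.27

Mean-equated: 26 + (26.6 − 26.9) = 25.70
Linear-equated: (1.6/2.3)(26 − 26.9) + 26.6 = 25.974
Difference = 25.974 − 25.70 = 0.27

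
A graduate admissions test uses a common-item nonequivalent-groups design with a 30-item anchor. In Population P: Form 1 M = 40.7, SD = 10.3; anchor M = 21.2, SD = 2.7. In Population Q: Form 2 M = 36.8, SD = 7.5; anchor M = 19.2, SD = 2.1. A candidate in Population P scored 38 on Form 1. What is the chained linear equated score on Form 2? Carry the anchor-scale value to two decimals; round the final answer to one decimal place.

Form 1 → anchor (Population P): v = (2.7/10.3)(38 − 40.7) + 21.2 = 20.49
anchor → Form 2 (Population Q): y = (7.5/2.1)(20.49 − 19.2) + 36.8 = 41.4

41.4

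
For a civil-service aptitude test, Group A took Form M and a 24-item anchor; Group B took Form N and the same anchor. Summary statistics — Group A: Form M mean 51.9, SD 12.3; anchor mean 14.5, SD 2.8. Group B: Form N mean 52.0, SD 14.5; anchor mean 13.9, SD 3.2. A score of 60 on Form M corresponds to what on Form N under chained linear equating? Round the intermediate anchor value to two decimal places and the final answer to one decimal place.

63.1

Form M → anchor (Group A): v = (2.8/12.3)(60 − 51.9) + 14.5 = 16.34
anchor → Form N (Group B): y = (14.5/3.2)(16.34 − 13.9) + 52.0 = 63.1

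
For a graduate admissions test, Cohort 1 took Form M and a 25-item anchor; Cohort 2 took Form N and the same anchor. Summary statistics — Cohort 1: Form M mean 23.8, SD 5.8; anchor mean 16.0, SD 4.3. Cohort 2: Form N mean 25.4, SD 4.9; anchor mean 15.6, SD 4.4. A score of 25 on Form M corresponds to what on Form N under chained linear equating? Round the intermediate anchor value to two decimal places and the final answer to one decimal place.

26.8

Form M → anchor (Cohort 1): v = (4.3/5.8)(25 − 23.8) + 16.0 = 16.89
anchor → Form N (Cohort 2): y = (4.9/4.4)(16.89 − 15.6) + 25.4 = 26.8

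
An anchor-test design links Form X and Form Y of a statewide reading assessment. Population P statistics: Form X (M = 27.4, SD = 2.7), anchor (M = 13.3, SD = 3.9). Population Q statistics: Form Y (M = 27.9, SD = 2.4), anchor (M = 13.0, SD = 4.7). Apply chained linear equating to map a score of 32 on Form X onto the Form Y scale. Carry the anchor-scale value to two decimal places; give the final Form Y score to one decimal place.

31.4

Form X → anchor (Population P): v = (3.9/2.7)(32 − 27.4) + 13.3 = 19.94
anchor → Form Y (Population Q): y = (2.4/4.7)(19.94 − 13.0) + 27.9 = 31.4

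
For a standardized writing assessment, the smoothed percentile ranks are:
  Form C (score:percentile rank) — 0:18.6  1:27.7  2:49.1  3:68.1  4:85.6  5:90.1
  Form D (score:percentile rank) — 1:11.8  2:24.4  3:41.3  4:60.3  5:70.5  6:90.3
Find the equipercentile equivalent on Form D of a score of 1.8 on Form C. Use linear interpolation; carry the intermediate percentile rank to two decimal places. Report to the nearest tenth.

3.2

PR of 1.8 on Form C: 27.7 + (1.8 − 1)/(2 − 1) × (49.1 − 27.7) = 44.82
On Form D, PR 44.82 falls between score 3 (PR 41.3) and 4 (PR 60.3).
Interpolate: 3 + (44.82 − 41.3)/(60.3 − 41.3) × (4 − 3) = 3.2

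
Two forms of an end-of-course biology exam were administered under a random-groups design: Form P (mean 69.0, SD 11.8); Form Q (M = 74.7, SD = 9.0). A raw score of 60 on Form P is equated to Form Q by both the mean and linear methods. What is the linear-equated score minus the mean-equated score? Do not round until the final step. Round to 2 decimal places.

Mean-equated: 60 + (74.7 − 69.0) = 65.70
Linear-equated: (9.0/11.8)(60 − 69.0) + 74.7 = 67.836
Difference = 67.836 − 65.70 = 2.14

2.14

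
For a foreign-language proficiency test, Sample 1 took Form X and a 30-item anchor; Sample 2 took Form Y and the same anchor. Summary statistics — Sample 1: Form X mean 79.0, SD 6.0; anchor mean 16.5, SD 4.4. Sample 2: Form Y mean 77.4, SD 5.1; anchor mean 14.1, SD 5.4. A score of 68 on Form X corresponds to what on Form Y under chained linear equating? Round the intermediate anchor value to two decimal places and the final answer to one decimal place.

72.0

Form X → anchor (Sample 1): v = (4.4/6.0)(68 − 79.0) + 16.5 = 8.43
anchor → Form Y (Sample 2): y = (5.1/5.4)(8.43 − 14.1) + 77.4 = 72.0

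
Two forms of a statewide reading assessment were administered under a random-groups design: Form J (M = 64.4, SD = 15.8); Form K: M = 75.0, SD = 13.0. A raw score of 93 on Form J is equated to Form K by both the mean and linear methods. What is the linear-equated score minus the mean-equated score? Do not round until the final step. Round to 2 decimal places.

-5.07

Mean-equated: 93 + (75.0 − 64.4) = 103.60
Linear-equated: (13.0/15.8)(93 − 64.4) + 75.0 = 98.532
Difference = 98.532 − 103.60 = -5.07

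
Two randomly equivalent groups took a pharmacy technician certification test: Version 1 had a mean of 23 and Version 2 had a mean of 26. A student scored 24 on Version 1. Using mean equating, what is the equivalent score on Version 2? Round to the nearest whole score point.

27

Mean equating: y = x + (M_Y − M_X) = 24 + (26 − 23) = 27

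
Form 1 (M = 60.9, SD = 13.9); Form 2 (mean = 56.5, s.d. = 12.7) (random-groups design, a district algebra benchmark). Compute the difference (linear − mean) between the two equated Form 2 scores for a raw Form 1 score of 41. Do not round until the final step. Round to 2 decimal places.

Mean-equated: 41 + (56.5 − 60.9) = 36.60
Linear-equated: (12.7/13.9)(41 − 60.9) + 56.5 = 38.318
Difference = 38.318 − 36.60 = 1.72

1.72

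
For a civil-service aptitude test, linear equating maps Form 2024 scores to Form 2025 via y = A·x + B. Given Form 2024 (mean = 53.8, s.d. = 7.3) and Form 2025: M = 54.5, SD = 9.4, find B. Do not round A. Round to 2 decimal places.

A = SD_Y / SD_X = 9.4 / 7.3 = 1.287671
B = M_Y − A·M_X = 54.5 − 1.287671 × 53.8 = -14.78

-14.78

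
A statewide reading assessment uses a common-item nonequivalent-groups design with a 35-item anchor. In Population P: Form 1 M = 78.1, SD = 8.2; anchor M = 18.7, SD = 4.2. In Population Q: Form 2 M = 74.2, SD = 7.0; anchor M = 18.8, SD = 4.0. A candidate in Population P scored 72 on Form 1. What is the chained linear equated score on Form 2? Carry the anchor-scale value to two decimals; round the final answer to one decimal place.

Form 1 → anchor (Population P): v = (4.2/8.2)(72 − 78.1) + 18.7 = 15.58
anchor → Form 2 (Population Q): y = (7.0/4.0)(15.58 − 18.8) + 74.2 = 68.6

68.6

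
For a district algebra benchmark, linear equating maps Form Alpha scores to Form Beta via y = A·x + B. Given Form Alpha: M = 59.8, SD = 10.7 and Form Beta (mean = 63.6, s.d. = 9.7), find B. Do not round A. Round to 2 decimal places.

9.39

A = SD_Y / SD_X = 9.7 / 10.7 = 0.906542
B = M_Y − A·M_X = 63.6 − 0.906542 × 59.8 = 9.39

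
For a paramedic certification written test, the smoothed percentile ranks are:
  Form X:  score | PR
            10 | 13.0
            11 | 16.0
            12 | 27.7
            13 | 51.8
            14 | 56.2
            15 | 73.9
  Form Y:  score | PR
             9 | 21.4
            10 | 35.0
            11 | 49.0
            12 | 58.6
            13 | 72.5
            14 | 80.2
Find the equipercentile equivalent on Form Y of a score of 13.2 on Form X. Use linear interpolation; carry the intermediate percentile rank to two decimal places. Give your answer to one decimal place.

11.4

PR of 13.2 on Form X: 51.8 + (13.2 − 13)/(14 − 13) × (56.2 − 51.8) = 52.68
On Form Y, PR 52.68 falls between score 11 (PR 49.0) and 12 (PR 58.6).
Interpolate: 11 + (52.68 − 49.0)/(58.6 − 49.0) × (12 − 11) = 11.4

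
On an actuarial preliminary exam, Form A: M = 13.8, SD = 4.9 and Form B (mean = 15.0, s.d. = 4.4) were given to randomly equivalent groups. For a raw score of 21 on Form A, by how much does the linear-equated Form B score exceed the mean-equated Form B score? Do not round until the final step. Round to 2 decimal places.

Mean-equated: 21 + (15.0 − 13.8) = 22.20
Linear-equated: (4.4/4.9)(21 − 13.8) + 15.0 = 21.465
Difference = 21.465 − 22.20 = -0.73

-0.73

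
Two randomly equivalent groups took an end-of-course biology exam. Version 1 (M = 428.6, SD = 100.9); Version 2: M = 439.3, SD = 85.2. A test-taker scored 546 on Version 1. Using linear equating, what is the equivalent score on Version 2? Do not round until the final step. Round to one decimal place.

Linear equating: y = (SD_Y/SD_X)(x − M_X) + M_Y
y = (85.2/100.9)(546 − 428.6) + 439.3
y = 0.844400 × 117.4 + 439.3 = 99.1326 + 439.3 = 538.4

538.4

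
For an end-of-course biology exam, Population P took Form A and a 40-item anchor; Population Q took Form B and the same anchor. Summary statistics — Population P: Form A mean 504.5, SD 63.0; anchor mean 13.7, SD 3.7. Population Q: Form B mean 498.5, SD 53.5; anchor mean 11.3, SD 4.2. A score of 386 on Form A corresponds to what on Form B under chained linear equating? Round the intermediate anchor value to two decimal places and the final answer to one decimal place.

440.4

Form A → anchor (Population P): v = (3.7/63.0)(386 − 504.5) + 13.7 = 6.74
anchor → Form B (Population Q): y = (53.5/4.2)(6.74 − 11.3) + 498.5 = 440.4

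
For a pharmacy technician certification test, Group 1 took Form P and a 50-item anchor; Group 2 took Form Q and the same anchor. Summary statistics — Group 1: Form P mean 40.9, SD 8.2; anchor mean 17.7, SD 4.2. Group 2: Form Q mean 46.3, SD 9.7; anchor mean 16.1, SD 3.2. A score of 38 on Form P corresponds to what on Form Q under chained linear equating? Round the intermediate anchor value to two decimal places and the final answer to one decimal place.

Form P → anchor (Group 1): v = (4.2/8.2)(38 − 40.9) + 17.7 = 16.21
anchor → Form Q (Group 2): y = (9.7/3.2)(16.21 − 16.1) + 46.3 = 46.6

46.6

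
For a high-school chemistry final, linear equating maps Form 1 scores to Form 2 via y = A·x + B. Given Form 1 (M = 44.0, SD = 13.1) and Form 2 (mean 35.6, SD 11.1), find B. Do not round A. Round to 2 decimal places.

-1.68

A = SD_Y / SD_X = 11.1 / 13.1 = 0.847328
B = M_Y − A·M_X = 35.6 − 0.847328 × 44.0 = -1.68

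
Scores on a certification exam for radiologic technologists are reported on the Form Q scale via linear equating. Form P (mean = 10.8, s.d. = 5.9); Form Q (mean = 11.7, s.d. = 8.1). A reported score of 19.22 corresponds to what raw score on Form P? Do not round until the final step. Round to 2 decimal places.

16.28

Invert y = (SD_Y/SD_X)(x − M_X) + M_Y:
x = (SD_X/SD_Y)(y − M_Y) + M_X = (5.9/8.1)(19.22 − 11.7) + 10.8
x = 0.728395 × 7.520 + 10.8 = 16.28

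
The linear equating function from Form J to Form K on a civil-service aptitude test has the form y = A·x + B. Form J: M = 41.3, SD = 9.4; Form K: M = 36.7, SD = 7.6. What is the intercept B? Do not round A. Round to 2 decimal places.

3.31

A = SD_Y / SD_X = 7.6 / 9.4 = 0.808511
B = M_Y − A·M_X = 36.7 − 0.808511 × 41.3 = 3.31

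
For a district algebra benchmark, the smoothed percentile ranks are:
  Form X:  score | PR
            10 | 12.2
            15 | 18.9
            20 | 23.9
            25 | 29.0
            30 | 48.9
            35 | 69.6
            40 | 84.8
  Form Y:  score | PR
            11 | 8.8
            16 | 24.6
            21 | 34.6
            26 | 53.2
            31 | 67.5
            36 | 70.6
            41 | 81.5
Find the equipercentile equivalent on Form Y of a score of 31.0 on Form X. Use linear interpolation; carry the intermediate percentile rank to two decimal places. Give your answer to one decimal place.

26.0

PR of 31.0 on Form X: 48.9 + (31.0 − 30)/(35 − 30) × (69.6 − 48.9) = 53.04
On Form Y, PR 53.04 falls between score 21 (PR 34.6) and 26 (PR 53.2).
Interpolate: 21 + (53.04 − 34.6)/(53.2 − 34.6) × (26 − 21) = 26.0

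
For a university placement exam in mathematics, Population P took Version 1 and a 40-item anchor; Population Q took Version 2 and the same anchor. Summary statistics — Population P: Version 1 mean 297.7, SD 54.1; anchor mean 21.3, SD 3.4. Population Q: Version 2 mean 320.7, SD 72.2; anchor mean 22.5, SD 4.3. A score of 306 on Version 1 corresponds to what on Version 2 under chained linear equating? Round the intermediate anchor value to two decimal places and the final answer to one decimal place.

309.3

Version 1 → anchor (Population P): v = (3.4/54.1)(306 − 297.7) + 21.3 = 21.82
anchor → Version 2 (Population Q): y = (72.2/4.3)(21.82 − 22.5) + 320.7 = 309.3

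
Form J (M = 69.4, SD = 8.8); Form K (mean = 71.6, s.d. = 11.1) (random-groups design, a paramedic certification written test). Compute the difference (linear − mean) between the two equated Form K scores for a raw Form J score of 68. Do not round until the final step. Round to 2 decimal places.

Mean-equated: 68 + (71.6 − 69.4) = 70.20
Linear-equated: (11.1/8.8)(68 − 69.4) + 71.6 = 69.834
Difference = 69.834 − 70.20 = -0.37

-0.37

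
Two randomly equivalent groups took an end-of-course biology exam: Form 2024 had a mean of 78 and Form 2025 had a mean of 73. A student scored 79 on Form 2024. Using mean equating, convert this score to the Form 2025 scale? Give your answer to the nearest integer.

74

Mean equating: y = x + (M_Y − M_X) = 79 + (73 − 78) = 74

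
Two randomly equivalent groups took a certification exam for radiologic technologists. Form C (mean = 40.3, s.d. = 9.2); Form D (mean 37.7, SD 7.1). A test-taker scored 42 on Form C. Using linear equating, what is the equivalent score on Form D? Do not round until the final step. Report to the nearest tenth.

39.0

Linear equating: y = (SD_Y/SD_X)(x − M_X) + M_Y
y = (7.1/9.2)(42 − 40.3) + 37.7
y = 0.771739 × 1.7 + 37.7 = 1.3120 + 37.7 = 39.0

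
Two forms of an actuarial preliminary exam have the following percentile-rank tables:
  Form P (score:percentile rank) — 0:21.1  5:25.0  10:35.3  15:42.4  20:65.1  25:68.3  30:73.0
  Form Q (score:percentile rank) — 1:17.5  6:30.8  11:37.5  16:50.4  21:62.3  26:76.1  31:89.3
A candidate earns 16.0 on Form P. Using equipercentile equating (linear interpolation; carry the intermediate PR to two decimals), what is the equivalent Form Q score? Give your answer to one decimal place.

14.7

PR of 16.0 on Form P: 42.4 + (16.0 − 15)/(20 − 15) × (65.1 − 42.4) = 46.94
On Form Q, PR 46.94 falls between score 11 (PR 37.5) and 16 (PR 50.4).
Interpolate: 11 + (46.94 − 37.5)/(50.4 − 37.5) × (16 − 11) = 14.7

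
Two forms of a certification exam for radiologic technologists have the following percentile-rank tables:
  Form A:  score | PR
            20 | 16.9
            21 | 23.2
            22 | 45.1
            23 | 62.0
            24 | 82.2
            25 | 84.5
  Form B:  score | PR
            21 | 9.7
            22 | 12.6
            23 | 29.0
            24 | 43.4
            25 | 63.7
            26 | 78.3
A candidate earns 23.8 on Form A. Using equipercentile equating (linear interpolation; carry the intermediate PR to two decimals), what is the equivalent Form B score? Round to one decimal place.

PR of 23.8 on Form A: 62.0 + (23.8 − 23)/(24 − 23) × (82.2 − 62.0) = 78.16
On Form B, PR 78.16 falls between score 25 (PR 63.7) and 26 (PR 78.3).
Interpolate: 25 + (78.16 − 63.7)/(78.3 − 63.7) × (26 − 25) = 26.0

26.0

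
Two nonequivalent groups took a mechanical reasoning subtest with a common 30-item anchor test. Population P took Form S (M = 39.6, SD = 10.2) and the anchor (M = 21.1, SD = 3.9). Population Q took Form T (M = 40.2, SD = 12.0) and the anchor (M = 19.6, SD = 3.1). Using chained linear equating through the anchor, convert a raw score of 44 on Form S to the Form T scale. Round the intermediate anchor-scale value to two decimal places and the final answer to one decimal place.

Form S → anchor (Population P): v = (3.9/10.2)(44 − 39.6) + 21.1 = 22.78
anchor → Form T (Population Q): y = (12.0/3.1)(22.78 − 19.6) + 40.2 = 52.5

52.5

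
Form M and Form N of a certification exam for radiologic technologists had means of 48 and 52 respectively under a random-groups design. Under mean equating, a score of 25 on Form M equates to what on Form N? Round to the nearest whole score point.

29

Mean equating: y = x + (M_Y − M_X) = 25 + (52 − 48) = 29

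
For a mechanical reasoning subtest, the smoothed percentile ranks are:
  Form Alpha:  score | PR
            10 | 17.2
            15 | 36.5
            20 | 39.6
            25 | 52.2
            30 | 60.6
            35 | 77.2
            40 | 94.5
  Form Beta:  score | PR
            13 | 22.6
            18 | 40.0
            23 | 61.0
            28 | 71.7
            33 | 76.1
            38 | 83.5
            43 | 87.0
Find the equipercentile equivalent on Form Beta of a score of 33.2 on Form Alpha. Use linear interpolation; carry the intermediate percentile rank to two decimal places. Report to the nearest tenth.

PR of 33.2 on Form Alpha: 60.6 + (33.2 − 30)/(35 − 30) × (77.2 − 60.6) = 71.22
On Form Beta, PR 71.22 falls between score 23 (PR 61.0) and 28 (PR 71.7).
Interpolate: 23 + (71.22 − 61.0)/(71.7 − 61.0) × (28 − 23) = 27.8

27.8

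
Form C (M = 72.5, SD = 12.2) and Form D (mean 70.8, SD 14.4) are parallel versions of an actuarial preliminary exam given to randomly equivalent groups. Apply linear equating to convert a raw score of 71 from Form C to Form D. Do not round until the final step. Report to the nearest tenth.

69.0

Linear equating: y = (SD_Y/SD_X)(x − M_X) + M_Y
y = (14.4/12.2)(71 − 72.5) + 70.8
y = 1.180328 × -1.5 + 70.8 = -1.7705 + 70.8 = 69.0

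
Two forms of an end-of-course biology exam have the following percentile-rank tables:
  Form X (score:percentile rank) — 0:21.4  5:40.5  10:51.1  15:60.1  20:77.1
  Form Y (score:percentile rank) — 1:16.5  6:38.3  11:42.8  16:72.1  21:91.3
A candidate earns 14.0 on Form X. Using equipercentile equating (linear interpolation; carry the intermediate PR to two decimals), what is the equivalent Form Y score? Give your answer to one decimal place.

13.6

PR of 14.0 on Form X: 51.1 + (14.0 − 10)/(15 − 10) × (60.1 − 51.1) = 58.30
On Form Y, PR 58.30 falls between score 11 (PR 42.8) and 16 (PR 72.1).
Interpolate: 11 + (58.30 − 42.8)/(72.1 − 42.8) × (16 − 11) = 13.6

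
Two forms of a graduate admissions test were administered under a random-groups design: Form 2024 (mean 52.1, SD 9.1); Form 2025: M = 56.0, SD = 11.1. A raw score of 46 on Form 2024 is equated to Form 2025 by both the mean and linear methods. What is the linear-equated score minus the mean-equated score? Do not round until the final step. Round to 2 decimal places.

-1.34

Mean-equated: 46 + (56.0 − 52.1) = 49.90
Linear-equated: (11.1/9.1)(46 − 52.1) + 56.0 = 48.559
Difference = 48.559 − 49.90 = -1.34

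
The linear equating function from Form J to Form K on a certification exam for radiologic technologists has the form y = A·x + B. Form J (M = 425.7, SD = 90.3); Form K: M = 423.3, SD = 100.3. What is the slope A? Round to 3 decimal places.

A = SD_Y / SD_X = 100.3 / 90.3 = 1.111

1.111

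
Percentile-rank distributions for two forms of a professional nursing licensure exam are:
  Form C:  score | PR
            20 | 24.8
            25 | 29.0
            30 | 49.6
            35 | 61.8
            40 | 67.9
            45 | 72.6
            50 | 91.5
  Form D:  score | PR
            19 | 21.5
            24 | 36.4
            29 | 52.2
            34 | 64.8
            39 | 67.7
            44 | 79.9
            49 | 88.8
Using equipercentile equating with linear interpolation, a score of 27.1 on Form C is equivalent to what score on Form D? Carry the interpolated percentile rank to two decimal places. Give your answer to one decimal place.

PR of 27.1 on Form C: 29.0 + (27.1 − 25)/(30 − 25) × (49.6 − 29.0) = 37.65
On Form D, PR 37.65 falls between score 24 (PR 36.4) and 29 (PR 52.2).
Interpolate: 24 + (37.65 − 36.4)/(52.2 − 36.4) × (29 − 24) = 24.4

24.4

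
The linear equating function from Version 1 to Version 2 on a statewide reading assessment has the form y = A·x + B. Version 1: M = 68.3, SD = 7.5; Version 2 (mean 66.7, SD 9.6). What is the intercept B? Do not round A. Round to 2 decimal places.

A = SD_Y / SD_X = 9.6 / 7.5 = 1.280000
B = M_Y − A·M_X = 66.7 − 1.280000 × 68.3 = -20.72

-20.72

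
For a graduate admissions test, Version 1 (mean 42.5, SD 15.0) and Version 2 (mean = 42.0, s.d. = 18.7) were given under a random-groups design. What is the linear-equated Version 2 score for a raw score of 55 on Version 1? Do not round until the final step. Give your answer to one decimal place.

Linear equating: y = (SD_Y/SD_X)(x − M_X) + M_Y
y = (18.7/15.0)(55 − 42.5) + 42.0
y = 1.246667 × 12.5 + 42.0 = 15.5833 + 42.0 = 57.6

57.6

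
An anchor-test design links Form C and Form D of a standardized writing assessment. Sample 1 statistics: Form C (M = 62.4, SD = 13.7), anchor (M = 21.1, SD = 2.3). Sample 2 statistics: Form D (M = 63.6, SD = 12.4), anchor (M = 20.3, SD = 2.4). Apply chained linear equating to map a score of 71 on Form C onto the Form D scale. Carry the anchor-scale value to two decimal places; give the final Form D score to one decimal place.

Form C → anchor (Sample 1): v = (2.3/13.7)(71 − 62.4) + 21.1 = 22.54
anchor → Form D (Sample 2): y = (12.4/2.4)(22.54 − 20.3) + 63.6 = 75.2

75.2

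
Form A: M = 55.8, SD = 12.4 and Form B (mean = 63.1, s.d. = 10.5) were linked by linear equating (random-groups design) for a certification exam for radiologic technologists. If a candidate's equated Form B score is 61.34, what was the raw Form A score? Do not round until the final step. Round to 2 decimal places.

53.72

Invert y = (SD_Y/SD_X)(x − M_X) + M_Y:
x = (SD_X/SD_Y)(y − M_Y) + M_X = (12.4/10.5)(61.34 − 63.1) + 55.8
x = 1.180952 × -1.760 + 55.8 = 53.72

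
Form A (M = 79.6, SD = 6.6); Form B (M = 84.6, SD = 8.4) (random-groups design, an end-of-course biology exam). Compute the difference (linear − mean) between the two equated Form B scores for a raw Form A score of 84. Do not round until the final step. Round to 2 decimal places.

1.20

Mean-equated: 84 + (84.6 − 79.6) = 89.00
Linear-equated: (8.4/6.6)(84 − 79.6) + 84.6 = 90.200
Difference = 90.200 − 89.00 = 1.20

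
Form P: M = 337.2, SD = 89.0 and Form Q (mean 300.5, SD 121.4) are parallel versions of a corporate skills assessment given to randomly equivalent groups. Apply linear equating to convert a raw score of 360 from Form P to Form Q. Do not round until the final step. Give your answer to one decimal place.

Linear equating: y = (SD_Y/SD_X)(x − M_X) + M_Y
y = (121.4/89.0)(360 − 337.2) + 300.5
y = 1.364045 × 22.8 + 300.5 = 31.1002 + 300.5 = 331.6

331.6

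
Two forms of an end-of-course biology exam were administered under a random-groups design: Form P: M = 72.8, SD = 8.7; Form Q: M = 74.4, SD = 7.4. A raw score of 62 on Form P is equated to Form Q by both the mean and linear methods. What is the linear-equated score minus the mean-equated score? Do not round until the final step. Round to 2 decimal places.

Mean-equated: 62 + (74.4 − 72.8) = 63.60
Linear-equated: (7.4/8.7)(62 − 72.8) + 74.4 = 65.214
Difference = 65.214 − 63.60 = 1.61

1.61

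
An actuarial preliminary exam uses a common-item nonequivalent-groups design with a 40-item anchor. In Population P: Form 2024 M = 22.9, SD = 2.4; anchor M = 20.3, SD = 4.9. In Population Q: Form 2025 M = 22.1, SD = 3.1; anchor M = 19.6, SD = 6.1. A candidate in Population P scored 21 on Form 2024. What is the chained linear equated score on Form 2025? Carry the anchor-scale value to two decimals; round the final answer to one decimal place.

20.5

Form 2024 → anchor (Population P): v = (4.9/2.4)(21 − 22.9) + 20.3 = 16.42
anchor → Form 2025 (Population Q): y = (3.1/6.1)(16.42 − 19.6) + 22.1 = 20.5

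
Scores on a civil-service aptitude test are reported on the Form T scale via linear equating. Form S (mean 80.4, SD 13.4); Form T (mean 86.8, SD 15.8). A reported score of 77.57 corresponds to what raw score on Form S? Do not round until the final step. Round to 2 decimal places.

72.57

Invert y = (SD_Y/SD_X)(x − M_X) + M_Y:
x = (SD_X/SD_Y)(y − M_Y) + M_X = (13.4/15.8)(77.57 − 86.8) + 80.4
x = 0.848101 × -9.230 + 80.4 = 72.57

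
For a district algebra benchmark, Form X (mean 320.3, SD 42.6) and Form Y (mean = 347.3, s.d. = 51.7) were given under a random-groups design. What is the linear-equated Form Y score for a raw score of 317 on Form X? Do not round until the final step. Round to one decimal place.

343.3

Linear equating: y = (SD_Y/SD_X)(x − M_X) + M_Y
y = (51.7/42.6)(317 − 320.3) + 347.3
y = 1.213615 × -3.3 + 347.3 = -4.0049 + 347.3 = 343.3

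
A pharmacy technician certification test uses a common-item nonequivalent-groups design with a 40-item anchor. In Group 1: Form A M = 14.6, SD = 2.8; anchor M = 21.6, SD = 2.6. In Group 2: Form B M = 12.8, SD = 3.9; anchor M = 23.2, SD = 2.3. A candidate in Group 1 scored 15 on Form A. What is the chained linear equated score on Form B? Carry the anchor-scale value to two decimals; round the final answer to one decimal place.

10.7

Form A → anchor (Group 1): v = (2.6/2.8)(15 − 14.6) + 21.6 = 21.97
anchor → Form B (Group 2): y = (3.9/2.3)(21.97 − 23.2) + 12.8 = 10.7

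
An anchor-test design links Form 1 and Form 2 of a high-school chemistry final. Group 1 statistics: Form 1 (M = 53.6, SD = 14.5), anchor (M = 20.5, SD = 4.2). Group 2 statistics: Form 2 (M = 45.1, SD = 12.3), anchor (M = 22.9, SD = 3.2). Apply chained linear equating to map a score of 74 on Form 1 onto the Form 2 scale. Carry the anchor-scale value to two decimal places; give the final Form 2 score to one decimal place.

Form 1 → anchor (Group 1): v = (4.2/14.5)(74 − 53.6) + 20.5 = 26.41
anchor → Form 2 (Group 2): y = (12.3/3.2)(26.41 − 22.9) + 45.1 = 58.6

58.6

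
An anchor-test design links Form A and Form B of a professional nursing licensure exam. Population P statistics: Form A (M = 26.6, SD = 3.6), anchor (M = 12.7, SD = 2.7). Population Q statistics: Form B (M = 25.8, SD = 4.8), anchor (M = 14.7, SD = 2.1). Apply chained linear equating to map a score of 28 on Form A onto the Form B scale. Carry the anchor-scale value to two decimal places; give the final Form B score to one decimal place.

23.6

Form A → anchor (Population P): v = (2.7/3.6)(28 − 26.6) + 12.7 = 13.75
anchor → Form B (Population Q): y = (4.8/2.1)(13.75 − 14.7) + 25.8 = 23.6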